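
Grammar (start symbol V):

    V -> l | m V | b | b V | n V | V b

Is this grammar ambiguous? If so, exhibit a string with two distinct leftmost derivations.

Witness: b b

Derivation 1: V ⇒ b V ⇒ b b
Derivation 2: V ⇒ V b ⇒ b b

Two distinct leftmost derivations for the same string.

Ambiguous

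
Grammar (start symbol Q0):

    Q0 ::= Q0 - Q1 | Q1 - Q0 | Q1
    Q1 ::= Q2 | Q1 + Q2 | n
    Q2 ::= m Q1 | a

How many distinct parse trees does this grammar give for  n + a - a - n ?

Parse trees for n + a - a - n:
  [Q0 [Q0 [Q0 [Q1 [Q1 n] + [Q2 a]]] - [Q1 [Q2 a]]] - [Q1 n]]
  [Q0 [Q0 [Q1 [Q1 n] + [Q2 a]] - [Q0 [Q1 [Q2 a]]]] - [Q1 n]]
  [Q0 [Q1 [Q1 n] + [Q2 a]] - [Q0 [Q0 [Q1 [Q2 a]]] - [Q1 n]]]
  [Q0 [Q1 [Q1 n] + [Q2 a]] - [Q0 [Q1 [Q2 a]] - [Q0 [Q1 n]]]]

4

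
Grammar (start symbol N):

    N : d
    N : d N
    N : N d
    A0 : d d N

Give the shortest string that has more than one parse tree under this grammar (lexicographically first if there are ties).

length 1: no string has ≥2 trees
length 2: d d has 2 parse trees

Two derivations of d d:
  N ⇒ d N ⇒ d d
  N ⇒ N d ⇒ d d

d d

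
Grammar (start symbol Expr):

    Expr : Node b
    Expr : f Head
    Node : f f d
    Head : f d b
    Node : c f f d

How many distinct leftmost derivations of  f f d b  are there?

2

Parse trees for f f d b:
  [Expr [Node f f d] b]
  [Expr f [Head f d b]]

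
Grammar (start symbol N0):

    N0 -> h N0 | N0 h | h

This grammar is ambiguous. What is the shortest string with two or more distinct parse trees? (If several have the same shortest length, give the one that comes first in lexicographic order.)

h h

length 1: no string has ≥2 trees
length 2: h h has 2 parse trees

Two derivations of h h:
  N0 ⇒ h N0 ⇒ h h
  N0 ⇒ N0 h ⇒ h h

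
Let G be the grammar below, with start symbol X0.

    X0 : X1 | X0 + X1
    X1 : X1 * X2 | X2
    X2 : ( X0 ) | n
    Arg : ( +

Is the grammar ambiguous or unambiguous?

(Arg is unreachable from X0, so its rules don't affect L(X0).) This is a standard precedence ladder (X0 over X1 over X2), with each level left-recursive on its own operator ('+' at X0, '*' at X1). That structure is LR(1), hence unambiguous.

Unambiguous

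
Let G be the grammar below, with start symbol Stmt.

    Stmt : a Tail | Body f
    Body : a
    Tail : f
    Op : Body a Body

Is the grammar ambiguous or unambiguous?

Ambiguous

Witness: a f

Derivation 1: Stmt ⇒ a Tail ⇒ a f
Derivation 2: Stmt ⇒ Body f ⇒ a f

Two distinct leftmost derivations for the same string.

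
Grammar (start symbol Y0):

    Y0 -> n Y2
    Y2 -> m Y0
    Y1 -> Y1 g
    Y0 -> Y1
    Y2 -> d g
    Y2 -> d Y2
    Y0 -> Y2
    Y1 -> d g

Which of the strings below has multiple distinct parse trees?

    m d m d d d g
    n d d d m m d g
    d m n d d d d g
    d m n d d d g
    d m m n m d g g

n d d d m m d g

m d m d d d g: 1 tree
n d d d m m d g: 2 trees
d m n d d d d g: 1 tree
d m n d d d g: 1 tree
d m m n m d g g: 1 tree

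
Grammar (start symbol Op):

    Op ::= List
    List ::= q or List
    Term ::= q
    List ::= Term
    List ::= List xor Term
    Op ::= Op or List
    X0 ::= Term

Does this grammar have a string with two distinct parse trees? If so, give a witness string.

Witness: q or q

Derivation 1: Op ⇒ List ⇒ q or List ⇒ q or Term ⇒ q or q
Derivation 2: Op ⇒ Op or List ⇒ List or List ⇒ Term or List ⇒ q or List ⇒ q or Term ⇒ q or q

Two distinct leftmost derivations for the same string.

Ambiguous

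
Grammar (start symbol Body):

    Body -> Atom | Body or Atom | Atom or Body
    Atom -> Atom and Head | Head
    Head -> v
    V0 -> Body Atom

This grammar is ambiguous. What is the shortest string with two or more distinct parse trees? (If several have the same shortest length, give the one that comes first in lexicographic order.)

length 1: no string has ≥2 trees
length 3: v or v has 2 parse trees

Two derivations of v or v:
  Body ⇒ Body or Atom ⇒ Atom or Atom ⇒ Head or Atom ⇒ v or Atom ⇒ v or Head ⇒ v or v
  Body ⇒ Atom or Body ⇒ Head or Body ⇒ v or Body ⇒ v or Atom ⇒ v or Head ⇒ v or v

v or v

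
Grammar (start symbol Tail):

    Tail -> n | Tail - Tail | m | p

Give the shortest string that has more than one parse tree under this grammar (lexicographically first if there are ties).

length 1: no string has ≥2 trees
length 3: no string has ≥2 trees
length 5: m - m - m has 2 parse trees

Two derivations of m - m - m:
  Tail ⇒ Tail - Tail ⇒ Tail - Tail - Tail ⇒ m - Tail - Tail ⇒ m - m - Tail ⇒ m - m - m
  Tail ⇒ Tail - Tail ⇒ m - Tail ⇒ m - Tail - Tail ⇒ m - m - Tail ⇒ m - m - m

m - m - m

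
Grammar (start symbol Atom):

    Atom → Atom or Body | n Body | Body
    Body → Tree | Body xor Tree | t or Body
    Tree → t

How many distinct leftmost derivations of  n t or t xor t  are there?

Parse trees for n t or t xor t:
  [Atom [Atom n [Body [Tree t]]] or [Body [Body [Tree t]] xor [Tree t]]]
  [Atom n [Body [Body t or [Body [Tree t]]] xor [Tree t]]]
  [Atom n [Body t or [Body [Body [Tree t]] xor [Tree t]]]]

3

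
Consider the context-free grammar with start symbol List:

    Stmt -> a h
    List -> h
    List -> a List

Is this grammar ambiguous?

Unambiguous

Only List is reachable from List; ignoring the rest: The reachable rules are right-linear with at most one rule per (nonterminal, next-terminal) pair. Each input token forces the next rule, so parsing is deterministic.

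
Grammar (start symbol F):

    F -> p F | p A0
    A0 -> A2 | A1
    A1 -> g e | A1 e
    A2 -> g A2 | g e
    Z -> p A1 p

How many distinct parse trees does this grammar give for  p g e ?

Parse trees for p g e:
  [F p [A0 [A2 g e]]]
  [F p [A0 [A1 g e]]]

2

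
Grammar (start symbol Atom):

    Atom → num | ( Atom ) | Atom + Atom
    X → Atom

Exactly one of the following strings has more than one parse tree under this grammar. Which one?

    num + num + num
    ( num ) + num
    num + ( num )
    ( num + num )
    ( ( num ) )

num + num + num

num + num + num: 2 trees
( num ) + num: 1 tree
num + ( num ): 1 tree
( num + num ): 1 tree
( ( num ) ): 1 tree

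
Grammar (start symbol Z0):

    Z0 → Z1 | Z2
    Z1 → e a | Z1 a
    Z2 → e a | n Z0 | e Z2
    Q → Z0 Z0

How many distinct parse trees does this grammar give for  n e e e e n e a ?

2

Parse trees for n e e e e n e a:
  [Z0 [Z2 n [Z0 [Z2 e [Z2 e [Z2 e [Z2 e [Z2 n [Z0 [Z1 e a]]]]]]]]]]
  [Z0 [Z2 n [Z0 [Z2 e [Z2 e [Z2 e [Z2 e [Z2 n [Z0 [Z2 e a]]]]]]]]]]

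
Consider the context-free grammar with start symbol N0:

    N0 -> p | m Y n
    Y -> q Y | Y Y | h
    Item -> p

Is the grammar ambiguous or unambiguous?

Witness: m h h h n

Derivation 1: N0 ⇒ m Y n ⇒ m Y Y n ⇒ m Y Y Y n ⇒ m h Y Y n ⇒ m h h Y n ⇒ m h h h n
Derivation 2: N0 ⇒ m Y n ⇒ m Y Y n ⇒ m h Y n ⇒ m h Y Y n ⇒ m h h Y n ⇒ m h h h n

Two distinct leftmost derivations for the same string.

Ambiguous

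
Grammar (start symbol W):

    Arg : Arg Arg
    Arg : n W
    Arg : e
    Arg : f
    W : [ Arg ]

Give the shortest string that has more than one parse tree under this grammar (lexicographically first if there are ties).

[ e e e ]

length 3: no string has ≥2 trees
length 4: no string has ≥2 trees
length 5: [ e e e ] has 2 parse trees

Two derivations of [ e e e ]:
  W ⇒ [ Arg ] ⇒ [ Arg Arg ] ⇒ [ Arg Arg Arg ] ⇒ [ e Arg Arg ] ⇒ [ e e Arg ] ⇒ [ e e e ]
  W ⇒ [ Arg ] ⇒ [ Arg Arg ] ⇒ [ e Arg ] ⇒ [ e Arg Arg ] ⇒ [ e e Arg ] ⇒ [ e e e ]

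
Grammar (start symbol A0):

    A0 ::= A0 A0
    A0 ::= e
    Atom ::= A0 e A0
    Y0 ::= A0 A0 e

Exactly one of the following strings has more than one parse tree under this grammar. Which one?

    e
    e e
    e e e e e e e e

e: 1 tree
e e: 1 tree
e e e e e e e e: 429 trees

e e e e e e e e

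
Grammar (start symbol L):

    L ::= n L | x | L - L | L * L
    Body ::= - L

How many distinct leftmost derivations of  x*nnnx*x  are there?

5

Parse trees for x*nnnx*x:
  [L [L x] * [L n [L n [L n [L [L x] * [L x]]]]]]
  [L [L x] * [L n [L n [L [L n [L x]] * [L x]]]]]
  [L [L x] * [L n [L [L n [L n [L x]]] * [L x]]]]
  [L [L x] * [L [L n [L n [L n [L x]]]] * [L x]]]
  [L [L [L x] * [L n [L n [L n [L x]]]]] * [L x]]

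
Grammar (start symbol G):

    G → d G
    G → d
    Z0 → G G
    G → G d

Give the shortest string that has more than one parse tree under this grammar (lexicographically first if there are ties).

d d

length 1: no string has ≥2 trees
length 2: d d has 2 parse trees

Two derivations of d d:
  G ⇒ d G ⇒ d d
  G ⇒ G d ⇒ d d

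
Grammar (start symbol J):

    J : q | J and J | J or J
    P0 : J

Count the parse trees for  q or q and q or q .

5

Parse trees for q or q and q or q:
  [J [J [J q] or [J q]] and [J [J q] or [J q]]]
  [J [J q] or [J [J q] and [J [J q] or [J q]]]]
  [J [J q] or [J [J [J q] and [J q]] or [J q]]]
  [J [J [J [J q] or [J q]] and [J q]] or [J q]]
  [J [J [J q] or [J [J q] and [J q]]] or [J q]]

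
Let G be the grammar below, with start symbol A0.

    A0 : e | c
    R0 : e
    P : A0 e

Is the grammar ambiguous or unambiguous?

(R0, P are unreachable from A0, so their rules don't affect L(A0).) Each reachable nonterminal has at most one production per leading terminal, and all productions are right-linear; the derivation is determined token-by-token.

Unambiguous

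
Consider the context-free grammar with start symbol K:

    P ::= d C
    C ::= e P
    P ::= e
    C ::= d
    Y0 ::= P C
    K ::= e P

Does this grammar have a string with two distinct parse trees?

(Y0 is unreachable from K, so its rules don't affect L(K).) Restricted to the reachable nonterminals, every rule has the form A → t or A → t B, and no two rules for the same A share a first terminal. The grammar encodes a DFA — one run per string.

Unambiguous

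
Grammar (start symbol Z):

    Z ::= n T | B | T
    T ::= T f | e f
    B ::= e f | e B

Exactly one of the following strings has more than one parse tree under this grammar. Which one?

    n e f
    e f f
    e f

n e f: 1 tree
e f f: 1 tree
e f: 2 trees

e f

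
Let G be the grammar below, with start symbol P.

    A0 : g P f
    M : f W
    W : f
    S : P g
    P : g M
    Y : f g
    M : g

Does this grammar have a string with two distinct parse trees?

Unambiguous

(Y, S, A0 are unreachable from P, so their rules don't affect L(P).) Each reachable nonterminal has at most one production per leading terminal, and all productions are right-linear; the derivation is determined token-by-token.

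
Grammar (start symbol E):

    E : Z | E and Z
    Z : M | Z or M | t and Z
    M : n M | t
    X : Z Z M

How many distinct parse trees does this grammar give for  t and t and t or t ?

Parse trees for t and t and t or t:
  [E [Z [Z t and [Z t and [Z [M t]]]] or [M t]]]
  [E [Z t and [Z [Z t and [Z [M t]]] or [M t]]]]
  [E [Z t and [Z t and [Z [Z [M t]] or [M t]]]]]
  [E [E [Z [M t]]] and [Z [Z t and [Z [M t]]] or [M t]]]
  [E [E [Z [M t]]] and [Z t and [Z [Z [M t]] or [M t]]]]
  [E [E [Z t and [Z [M t]]]] and [Z [Z [M t]] or [M t]]]
  [E [E [E [Z [M t]]] and [Z [M t]]] and [Z [Z [M t]] or [M t]]]

7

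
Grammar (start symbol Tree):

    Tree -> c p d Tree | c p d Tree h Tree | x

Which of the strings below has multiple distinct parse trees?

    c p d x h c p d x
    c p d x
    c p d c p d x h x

c p d x h c p d x: 1 tree
c p d x: 1 tree
c p d c p d x h x: 2 trees

c p d c p d x h x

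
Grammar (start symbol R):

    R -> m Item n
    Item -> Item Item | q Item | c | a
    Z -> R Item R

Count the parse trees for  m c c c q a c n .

Parse trees for m c c c q a c n (showing first 6 of 19):
  [R m [Item [Item c] [Item [Item c] [Item [Item c] [Item [Item q [Item a]] [Item c]]]]] n]
  [R m [Item [Item c] [Item [Item c] [Item [Item c] [Item q [Item [Item a] [Item c]]]]]] n]
  [R m [Item [Item c] [Item [Item c] [Item [Item [Item c] [Item q [Item a]]] [Item c]]]] n]
  [R m [Item [Item c] [Item [Item [Item c] [Item c]] [Item [Item q [Item a]] [Item c]]]] n]
  [R m [Item [Item c] [Item [Item [Item c] [Item c]] [Item q [Item [Item a] [Item c]]]]] n]
  [R m [Item [Item c] [Item [Item [Item c] [Item [Item c] [Item q [Item a]]]] [Item c]]] n]

19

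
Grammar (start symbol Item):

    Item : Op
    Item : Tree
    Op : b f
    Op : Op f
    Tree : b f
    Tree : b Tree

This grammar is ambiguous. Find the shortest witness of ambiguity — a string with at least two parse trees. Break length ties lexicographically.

b f

length 2: b f has 2 parse trees

Two derivations of b f:
  Item ⇒ Op ⇒ b f
  Item ⇒ Tree ⇒ b f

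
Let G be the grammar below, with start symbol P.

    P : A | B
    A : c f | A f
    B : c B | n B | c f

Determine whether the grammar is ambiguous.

Ambiguous

Witness: c f

Derivation 1: P ⇒ A ⇒ c f
Derivation 2: P ⇒ B ⇒ c f

Two distinct leftmost derivations for the same string.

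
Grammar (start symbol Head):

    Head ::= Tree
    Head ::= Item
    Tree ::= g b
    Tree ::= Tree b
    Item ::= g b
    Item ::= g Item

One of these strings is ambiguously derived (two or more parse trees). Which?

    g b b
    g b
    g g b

g b

g b b: 1 tree
g b: 2 trees
g g b: 1 tree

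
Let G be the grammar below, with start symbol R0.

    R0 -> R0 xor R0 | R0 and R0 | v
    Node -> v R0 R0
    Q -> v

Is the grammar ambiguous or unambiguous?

Ambiguous

Witness: v and v and v

Derivation 1: R0 ⇒ R0 and R0 ⇒ R0 and R0 and R0 ⇒ v and R0 and R0 ⇒ v and v and R0 ⇒ v and v and v
Derivation 2: R0 ⇒ R0 and R0 ⇒ v and R0 ⇒ v and R0 and R0 ⇒ v and v and R0 ⇒ v and v and v

Two distinct leftmost derivations for the same string.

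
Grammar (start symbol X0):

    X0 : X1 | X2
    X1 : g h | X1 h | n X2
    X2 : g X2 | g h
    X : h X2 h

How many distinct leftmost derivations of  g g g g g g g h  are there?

Parse trees for g g g g g g g h:
  [X0 [X2 g [X2 g [X2 g [X2 g [X2 g [X2 g [X2 g h]]]]]]]]

1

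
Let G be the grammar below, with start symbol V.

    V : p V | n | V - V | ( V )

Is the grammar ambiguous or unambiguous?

Ambiguous

Witness: p n - n

Derivation 1: V ⇒ p V ⇒ p V - V ⇒ p n - V ⇒ p n - n
Derivation 2: V ⇒ V - V ⇒ p V - V ⇒ p n - V ⇒ p n - n

Two distinct leftmost derivations for the same string.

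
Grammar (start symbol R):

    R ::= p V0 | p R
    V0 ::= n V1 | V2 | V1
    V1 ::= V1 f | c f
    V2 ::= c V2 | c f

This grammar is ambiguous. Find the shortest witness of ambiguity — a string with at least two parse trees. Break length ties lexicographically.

length 3: p c f has 2 parse trees

Two derivations of p c f:
  R ⇒ p V0 ⇒ p V2 ⇒ p c f
  R ⇒ p V0 ⇒ p V1 ⇒ p c f

p c f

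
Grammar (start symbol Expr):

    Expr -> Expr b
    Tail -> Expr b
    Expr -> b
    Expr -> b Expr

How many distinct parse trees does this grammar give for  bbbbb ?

16

Parse trees for bbbbb (showing first 6 of 16):
  [Expr [Expr [Expr [Expr [Expr b] b] b] b] b]
  [Expr [Expr [Expr [Expr b [Expr b]] b] b] b]
  [Expr [Expr [Expr b [Expr [Expr b] b]] b] b]
  [Expr [Expr [Expr b [Expr b [Expr b]]] b] b]
  [Expr [Expr b [Expr [Expr [Expr b] b] b]] b]
  [Expr [Expr b [Expr [Expr b [Expr b]] b]] b]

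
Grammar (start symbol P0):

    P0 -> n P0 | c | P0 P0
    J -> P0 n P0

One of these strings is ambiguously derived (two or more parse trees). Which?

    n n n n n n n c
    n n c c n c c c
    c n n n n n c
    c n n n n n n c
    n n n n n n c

n n n n n n n c: 1 tree
n n c c n c c c: 136 trees
c n n n n n c: 1 tree
c n n n n n n c: 1 tree
n n n n n n c: 1 tree

n n c c n c c c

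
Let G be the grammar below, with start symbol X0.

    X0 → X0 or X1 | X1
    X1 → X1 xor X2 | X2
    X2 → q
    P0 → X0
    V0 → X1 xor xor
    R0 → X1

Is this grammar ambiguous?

Unambiguous

Only X0, X1, X2 are reachable from X0; ignoring the rest: X0 → X0 or X1 | X1  ;  X1 → X1 xor X2 | X2  — a left-associative chain with X2 at the bottom. Each string factors uniquely by precedence.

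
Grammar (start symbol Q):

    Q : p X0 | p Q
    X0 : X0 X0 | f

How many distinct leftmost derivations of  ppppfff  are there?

Parse trees for ppppfff:
  [Q p [Q p [Q p [Q p [X0 [X0 f] [X0 [X0 f] [X0 f]]]]]]]
  [Q p [Q p [Q p [Q p [X0 [X0 [X0 f] [X0 f]] [X0 f]]]]]]

2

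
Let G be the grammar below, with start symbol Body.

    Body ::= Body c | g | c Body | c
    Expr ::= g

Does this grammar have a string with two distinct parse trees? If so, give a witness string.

Witness: c c

Derivation 1: Body ⇒ Body c ⇒ c c
Derivation 2: Body ⇒ c Body ⇒ c c

Two distinct leftmost derivations for the same string.

Ambiguous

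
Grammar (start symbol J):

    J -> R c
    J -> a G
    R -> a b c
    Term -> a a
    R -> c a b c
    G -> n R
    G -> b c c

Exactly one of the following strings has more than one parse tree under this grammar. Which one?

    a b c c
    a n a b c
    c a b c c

a b c c

a b c c: 2 trees
a n a b c: 1 tree
c a b c c: 1 tree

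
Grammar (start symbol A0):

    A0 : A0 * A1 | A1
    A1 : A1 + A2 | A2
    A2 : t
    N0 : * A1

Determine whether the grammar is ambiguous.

Unambiguous

(N0 is unreachable from A0, so its rules don't affect L(A0).) This is a standard precedence ladder (A0 over A1 over A2), with each level left-recursive on its own operator ('*' at A0, '+' at A1). That structure is LR(1), hence unambiguous.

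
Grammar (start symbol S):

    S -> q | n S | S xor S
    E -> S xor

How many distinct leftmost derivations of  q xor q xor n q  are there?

2

Parse trees for q xor q xor n q:
  [S [S q] xor [S [S q] xor [S n [S q]]]]
  [S [S [S q] xor [S q]] xor [S n [S q]]]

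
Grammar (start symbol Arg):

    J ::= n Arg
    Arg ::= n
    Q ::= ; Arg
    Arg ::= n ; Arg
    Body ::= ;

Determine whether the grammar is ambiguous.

Unambiguous

Only Arg is reachable from Arg; ignoring the rest: Right-recursive list with a separator: after each atom, whether the separator follows determines the rule. One parse per string.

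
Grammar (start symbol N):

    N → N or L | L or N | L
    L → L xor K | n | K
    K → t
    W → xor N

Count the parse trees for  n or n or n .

Parse trees for n or n or n:
  [N [N [N [L n]] or [L n]] or [L n]]
  [N [N [L n] or [N [L n]]] or [L n]]
  [N [L n] or [N [N [L n]] or [L n]]]
  [N [L n] or [N [L n] or [N [L n]]]]

4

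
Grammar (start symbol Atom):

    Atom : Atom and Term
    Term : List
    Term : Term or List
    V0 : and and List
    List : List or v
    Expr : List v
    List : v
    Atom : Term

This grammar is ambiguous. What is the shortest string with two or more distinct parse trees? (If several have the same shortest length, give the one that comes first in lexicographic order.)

length 1: no string has ≥2 trees
length 3: v or v has 2 parse trees

Two derivations of v or v:
  Atom ⇒ Term ⇒ List ⇒ List or v ⇒ v or v
  Atom ⇒ Term ⇒ Term or List ⇒ List or List ⇒ v or List ⇒ v or v

v or v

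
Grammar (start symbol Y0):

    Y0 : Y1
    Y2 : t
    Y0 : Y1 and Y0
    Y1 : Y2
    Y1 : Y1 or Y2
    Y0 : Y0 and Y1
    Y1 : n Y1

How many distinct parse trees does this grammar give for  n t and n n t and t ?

Parse trees for n t and n n t and t:
  [Y0 [Y1 n [Y1 [Y2 t]]] and [Y0 [Y1 n [Y1 n [Y1 [Y2 t]]]] and [Y0 [Y1 [Y2 t]]]]]
  [Y0 [Y1 n [Y1 [Y2 t]]] and [Y0 [Y0 [Y1 n [Y1 n [Y1 [Y2 t]]]]] and [Y1 [Y2 t]]]]
  [Y0 [Y0 [Y1 n [Y1 [Y2 t]]] and [Y0 [Y1 n [Y1 n [Y1 [Y2 t]]]]]] and [Y1 [Y2 t]]]
  [Y0 [Y0 [Y0 [Y1 n [Y1 [Y2 t]]]] and [Y1 n [Y1 n [Y1 [Y2 t]]]]] and [Y1 [Y2 t]]]

4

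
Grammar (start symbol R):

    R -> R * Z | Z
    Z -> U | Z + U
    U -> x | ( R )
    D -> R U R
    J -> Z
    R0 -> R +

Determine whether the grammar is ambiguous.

Only R, Z, U are reachable from R; ignoring the rest: The grammar is stratified — R handles '*' (left-recursive), Z handles '+', U atoms. Each operator has a fixed associativity and precedence level, so every string has one parse.

Unambiguous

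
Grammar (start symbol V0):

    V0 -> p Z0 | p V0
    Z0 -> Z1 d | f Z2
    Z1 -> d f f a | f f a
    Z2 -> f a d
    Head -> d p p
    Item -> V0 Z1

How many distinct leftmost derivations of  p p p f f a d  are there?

2

Parse trees for p p p f f a d:
  [V0 p [V0 p [V0 p [Z0 [Z1 f f a] d]]]]
  [V0 p [V0 p [V0 p [Z0 f [Z2 f a d]]]]]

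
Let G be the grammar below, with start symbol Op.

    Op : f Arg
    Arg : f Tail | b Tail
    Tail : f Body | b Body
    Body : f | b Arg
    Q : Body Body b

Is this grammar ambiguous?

(Q is unreachable from Op, so its rules don't affect L(Op).) The reachable rules are right-linear with at most one rule per (nonterminal, next-terminal) pair. Each input token forces the next rule, so parsing is deterministic.

Unambiguous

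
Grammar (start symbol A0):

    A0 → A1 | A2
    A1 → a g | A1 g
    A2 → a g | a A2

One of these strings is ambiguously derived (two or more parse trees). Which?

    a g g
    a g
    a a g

a g

a g g: 1 tree
a g: 2 trees
a a g: 1 tree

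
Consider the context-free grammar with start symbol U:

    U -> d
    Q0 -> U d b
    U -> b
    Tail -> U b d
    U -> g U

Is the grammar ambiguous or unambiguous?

Unambiguous

Only U is reachable from U; ignoring the rest: The reachable rules are right-linear with at most one rule per (nonterminal, next-terminal) pair. Each input token forces the next rule, so parsing is deterministic.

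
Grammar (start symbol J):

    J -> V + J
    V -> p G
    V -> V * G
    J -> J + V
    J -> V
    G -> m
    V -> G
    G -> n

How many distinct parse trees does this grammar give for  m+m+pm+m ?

Parse trees for m+m+pm+m:
  [J [V [G m]] + [J [V [G m]] + [J [V p [G m]] + [J [V [G m]]]]]]
  [J [V [G m]] + [J [V [G m]] + [J [J [V p [G m]]] + [V [G m]]]]]
  [J [V [G m]] + [J [J [V [G m]] + [J [V p [G m]]]] + [V [G m]]]]
  [J [V [G m]] + [J [J [J [V [G m]]] + [V p [G m]]] + [V [G m]]]]
  [J [J [V [G m]] + [J [V [G m]] + [J [V p [G m]]]]] + [V [G m]]]
  [J [J [V [G m]] + [J [J [V [G m]]] + [V p [G m]]]] + [V [G m]]]
  [J [J [J [V [G m]] + [J [V [G m]]]] + [V p [G m]]] + [V [G m]]]
  [J [J [J [J [V [G m]]] + [V [G m]]] + [V p [G m]]] + [V [G m]]]

8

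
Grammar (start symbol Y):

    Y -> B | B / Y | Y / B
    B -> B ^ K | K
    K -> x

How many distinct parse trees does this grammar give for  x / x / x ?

Parse trees for x / x / x:
  [Y [B [K x]] / [Y [B [K x]] / [Y [B [K x]]]]]
  [Y [B [K x]] / [Y [Y [B [K x]]] / [B [K x]]]]
  [Y [Y [B [K x]] / [Y [B [K x]]]] / [B [K x]]]
  [Y [Y [Y [B [K x]]] / [B [K x]]] / [B [K x]]]

4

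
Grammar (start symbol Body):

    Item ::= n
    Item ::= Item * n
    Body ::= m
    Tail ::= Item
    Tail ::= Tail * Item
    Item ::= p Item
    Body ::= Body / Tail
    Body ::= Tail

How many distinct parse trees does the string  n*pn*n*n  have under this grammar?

7

Parse trees for n*pn*n*n:
  [Body [Tail [Tail [Item n]] * [Item [Item [Item p [Item n]] * n] * n]]]
  [Body [Tail [Tail [Item n]] * [Item [Item p [Item [Item n] * n]] * n]]]
  [Body [Tail [Tail [Item n]] * [Item p [Item [Item [Item n] * n] * n]]]]
  [Body [Tail [Tail [Tail [Item n]] * [Item p [Item n]]] * [Item [Item n] * n]]]
  [Body [Tail [Tail [Tail [Item n]] * [Item [Item p [Item n]] * n]] * [Item n]]]
  [Body [Tail [Tail [Tail [Item n]] * [Item p [Item [Item n] * n]]] * [Item n]]]
  [Body [Tail [Tail [Tail [Tail [Item n]] * [Item p [Item n]]] * [Item n]] * [Item n]]]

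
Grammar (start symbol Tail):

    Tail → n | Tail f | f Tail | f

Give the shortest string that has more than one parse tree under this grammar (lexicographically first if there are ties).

length 1: no string has ≥2 trees
length 2: f f has 2 parse trees

Two derivations of f f:
  Tail ⇒ Tail f ⇒ f f
  Tail ⇒ f Tail ⇒ f f

f f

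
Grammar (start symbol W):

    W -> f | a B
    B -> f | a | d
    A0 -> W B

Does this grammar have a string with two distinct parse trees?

Only W, B are reachable from W; ignoring the rest: The reachable rules are right-linear with at most one rule per (nonterminal, next-terminal) pair. Each input token forces the next rule, so parsing is deterministic.

Unambiguous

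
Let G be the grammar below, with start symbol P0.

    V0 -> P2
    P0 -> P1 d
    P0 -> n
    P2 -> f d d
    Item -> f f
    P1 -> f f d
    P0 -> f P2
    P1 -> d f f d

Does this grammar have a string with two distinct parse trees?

Witness: f f d d

Derivation 1: P0 ⇒ P1 d ⇒ f f d d
Derivation 2: P0 ⇒ f P2 ⇒ f f d d

Two distinct leftmost derivations for the same string.

Ambiguous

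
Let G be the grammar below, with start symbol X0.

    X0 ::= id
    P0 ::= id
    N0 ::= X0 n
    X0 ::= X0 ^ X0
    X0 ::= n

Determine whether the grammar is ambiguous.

Ambiguous

Witness: id ^ id ^ id

Derivation 1: X0 ⇒ X0 ^ X0 ⇒ id ^ X0 ⇒ id ^ X0 ^ X0 ⇒ id ^ id ^ X0 ⇒ id ^ id ^ id
Derivation 2: X0 ⇒ X0 ^ X0 ⇒ X0 ^ X0 ^ X0 ⇒ id ^ X0 ^ X0 ⇒ id ^ id ^ X0 ⇒ id ^ id ^ id

Two distinct leftmost derivations for the same string.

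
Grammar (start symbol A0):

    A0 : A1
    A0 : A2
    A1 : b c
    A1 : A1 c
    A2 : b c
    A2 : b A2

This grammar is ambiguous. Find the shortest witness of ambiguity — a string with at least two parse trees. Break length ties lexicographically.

length 2: b c has 2 parse trees

Two derivations of b c:
  A0 ⇒ A1 ⇒ b c
  A0 ⇒ A2 ⇒ b c

b c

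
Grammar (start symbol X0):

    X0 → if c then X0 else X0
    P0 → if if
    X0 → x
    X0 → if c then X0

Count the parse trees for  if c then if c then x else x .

2

Parse trees for if c then if c then x else x:
  [X0 if c then [X0 if c then [X0 x]] else [X0 x]]
  [X0 if c then [X0 if c then [X0 x] else [X0 x]]]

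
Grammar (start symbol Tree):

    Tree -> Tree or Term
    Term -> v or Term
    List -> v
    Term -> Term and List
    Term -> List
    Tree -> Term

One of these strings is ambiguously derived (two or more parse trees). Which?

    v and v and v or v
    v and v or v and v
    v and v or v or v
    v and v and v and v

v and v and v or v: 1 tree
v and v or v and v: 1 tree
v and v or v or v: 2 trees
v and v and v and v: 1 tree

v and v or v or v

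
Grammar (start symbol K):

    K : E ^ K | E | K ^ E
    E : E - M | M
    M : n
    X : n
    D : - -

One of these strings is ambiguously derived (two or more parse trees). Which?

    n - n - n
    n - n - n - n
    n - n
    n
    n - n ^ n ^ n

n - n - n: 1 tree
n - n - n - n: 1 tree
n - n: 1 tree
n: 1 tree
n - n ^ n ^ n: 4 trees

n - n ^ n ^ n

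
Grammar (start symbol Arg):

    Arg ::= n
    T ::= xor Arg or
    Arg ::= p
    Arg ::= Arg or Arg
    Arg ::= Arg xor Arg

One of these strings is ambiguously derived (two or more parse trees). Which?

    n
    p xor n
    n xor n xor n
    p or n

n xor n xor n

n: 1 tree
p xor n: 1 tree
n xor n xor n: 2 trees
p or n: 1 tree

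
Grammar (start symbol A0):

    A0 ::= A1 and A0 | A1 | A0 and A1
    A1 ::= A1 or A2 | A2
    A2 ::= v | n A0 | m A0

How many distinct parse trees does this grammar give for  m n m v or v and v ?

20

Parse trees for m n m v or v and v (showing first 6 of 20):
  [A0 [A1 [A1 [A2 m [A0 [A1 [A2 n [A0 [A1 [A2 m [A0 [A1 [A2 v]]]]]]]]]]] or [A2 v]] and [A0 [A1 [A2 v]]]]
  [A0 [A1 [A2 m [A0 [A1 [A1 [A2 n [A0 [A1 [A2 m [A0 [A1 [A2 v]]]]]]]] or [A2 v]]]]] and [A0 [A1 [A2 v]]]]
  [A0 [A1 [A2 m [A0 [A1 [A2 n [A0 [A1 [A1 [A2 m [A0 [A1 [A2 v]]]]] or [A2 v]]]]]]]] and [A0 [A1 [A2 v]]]]
  [A0 [A1 [A2 m [A0 [A1 [A2 n [A0 [A1 [A2 m [A0 [A1 [A1 [A2 v]] or [A2 v]]]]]]]]]]] and [A0 [A1 [A2 v]]]]
  [A0 [A1 [A2 m [A0 [A1 [A1 [A2 n [A0 [A1 [A2 m [A0 [A1 [A2 v]]]]]]]] or [A2 v]] and [A0 [A1 [A2 v]]]]]]]
  [A0 [A1 [A2 m [A0 [A1 [A2 n [A0 [A1 [A1 [A2 m [A0 [A1 [A2 v]]]]] or [A2 v]]]]] and [A0 [A1 [A2 v]]]]]]]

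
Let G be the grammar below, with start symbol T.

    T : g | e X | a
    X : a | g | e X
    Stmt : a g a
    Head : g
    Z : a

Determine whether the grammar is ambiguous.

(Stmt, Head, Z are unreachable from T, so their rules don't affect L(T).) The reachable rules are right-linear with at most one rule per (nonterminal, next-terminal) pair. Each input token forces the next rule, so parsing is deterministic.

Unambiguous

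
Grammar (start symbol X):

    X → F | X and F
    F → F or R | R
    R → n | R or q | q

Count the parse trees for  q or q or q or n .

4

Parse trees for q or q or q or n:
  [X [F [F [F [R q]] or [R [R q] or q]] or [R n]]]
  [X [F [F [F [F [R q]] or [R q]] or [R q]] or [R n]]]
  [X [F [F [F [R [R q] or q]] or [R q]] or [R n]]]
  [X [F [F [R [R [R q] or q] or q]] or [R n]]]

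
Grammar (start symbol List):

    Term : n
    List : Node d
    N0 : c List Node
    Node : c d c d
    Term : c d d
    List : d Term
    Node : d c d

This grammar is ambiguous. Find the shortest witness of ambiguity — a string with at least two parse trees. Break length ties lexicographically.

d c d d

length 2: no string has ≥2 trees
length 4: d c d d has 2 parse trees

Two derivations of d c d d:
  List ⇒ Node d ⇒ d c d d
  List ⇒ d Term ⇒ d c d d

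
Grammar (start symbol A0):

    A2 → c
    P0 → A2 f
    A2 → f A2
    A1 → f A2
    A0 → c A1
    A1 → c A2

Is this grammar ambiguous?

Unambiguous

(P0 is unreachable from A0, so its rules don't affect L(A0).) Restricted to the reachable nonterminals, every rule has the form A → t or A → t B, and no two rules for the same A share a first terminal. The grammar encodes a DFA — one run per string.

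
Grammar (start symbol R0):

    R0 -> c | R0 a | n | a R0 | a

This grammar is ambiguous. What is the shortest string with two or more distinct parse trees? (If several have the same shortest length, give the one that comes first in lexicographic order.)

length 1: no string has ≥2 trees
length 2: a a has 2 parse trees

Two derivations of a a:
  R0 ⇒ R0 a ⇒ a a
  R0 ⇒ a R0 ⇒ a a

a a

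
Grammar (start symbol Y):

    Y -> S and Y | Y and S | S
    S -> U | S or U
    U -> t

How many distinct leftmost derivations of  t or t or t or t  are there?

1

Parse trees for t or t or t or t:
  [Y [S [S [S [S [U t]] or [U t]] or [U t]] or [U t]]]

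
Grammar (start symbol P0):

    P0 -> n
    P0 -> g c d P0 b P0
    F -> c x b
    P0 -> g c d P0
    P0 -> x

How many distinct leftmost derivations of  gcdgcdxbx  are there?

Parse trees for gcdgcdxbx:
  [P0 g c d [P0 g c d [P0 x]] b [P0 x]]
  [P0 g c d [P0 g c d [P0 x] b [P0 x]]]

2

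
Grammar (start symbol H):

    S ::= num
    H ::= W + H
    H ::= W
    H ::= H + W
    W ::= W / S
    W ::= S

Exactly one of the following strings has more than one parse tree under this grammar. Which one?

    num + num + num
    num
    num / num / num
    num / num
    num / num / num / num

num + num + num: 4 trees
num: 1 tree
num / num / num: 1 tree
num / num: 1 tree
num / num / num / num: 1 tree

num + num + num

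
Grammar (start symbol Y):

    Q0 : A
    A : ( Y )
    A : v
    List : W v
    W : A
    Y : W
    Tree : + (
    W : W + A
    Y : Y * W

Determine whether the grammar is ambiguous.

Unambiguous

Only Y, W, A are reachable from Y; ignoring the rest: The grammar is stratified — Y handles '*' (left-recursive), W handles '+', A atoms. Each operator has a fixed associativity and precedence level, so every string has one parse.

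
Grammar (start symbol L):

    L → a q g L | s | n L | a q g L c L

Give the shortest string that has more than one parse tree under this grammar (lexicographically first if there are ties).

length 1: no string has ≥2 trees
length 2: no string has ≥2 trees
length 3: no string has ≥2 trees
length 4: no string has ≥2 trees
length 5: no string has ≥2 trees
length 6: no string has ≥2 trees
length 7: no string has ≥2 trees
length 8: no string has ≥2 trees
length 9: a q g a q g s c s has 2 parse trees

Two derivations of a q g a q g s c s:
  L ⇒ a q g L ⇒ a q g a q g L c L ⇒ a q g a q g s c L ⇒ a q g a q g s c s
  L ⇒ a q g L c L ⇒ a q g a q g L c L ⇒ a q g a q g s c L ⇒ a q g a q g s c s

a q g a q g s c s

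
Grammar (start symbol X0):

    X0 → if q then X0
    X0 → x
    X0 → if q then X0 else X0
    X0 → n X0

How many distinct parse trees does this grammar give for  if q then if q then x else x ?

Parse trees for if q then if q then x else x:
  [X0 if q then [X0 if q then [X0 x] else [X0 x]]]
  [X0 if q then [X0 if q then [X0 x]] else [X0 x]]

2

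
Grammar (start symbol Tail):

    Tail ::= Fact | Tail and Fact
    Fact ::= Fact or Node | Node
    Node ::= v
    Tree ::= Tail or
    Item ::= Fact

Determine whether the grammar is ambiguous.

Unambiguous

(Tree, Item are unreachable from Tail, so their rules don't affect L(Tail).) Tail → Tail and Fact | Fact  ;  Fact → Fact or Node | Node  — a left-associative chain with Node at the bottom. Each string factors uniquely by precedence.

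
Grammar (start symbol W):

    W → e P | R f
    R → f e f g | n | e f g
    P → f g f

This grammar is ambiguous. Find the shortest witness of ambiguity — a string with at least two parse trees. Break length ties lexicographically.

e f g f

length 2: no string has ≥2 trees
length 4: e f g f has 2 parse trees

Two derivations of e f g f:
  W ⇒ e P ⇒ e f g f
  W ⇒ R f ⇒ e f g f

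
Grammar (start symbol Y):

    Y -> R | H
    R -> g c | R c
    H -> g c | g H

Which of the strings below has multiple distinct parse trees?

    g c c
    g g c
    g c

g c

g c c: 1 tree
g g c: 1 tree
g c: 2 trees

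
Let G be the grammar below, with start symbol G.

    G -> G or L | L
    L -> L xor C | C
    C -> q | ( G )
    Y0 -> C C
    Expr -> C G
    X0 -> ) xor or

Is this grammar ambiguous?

Unambiguous

(Y0, Expr, X0 are unreachable from G, so their rules don't affect L(G).) This is a standard precedence ladder (G over L over C), with each level left-recursive on its own operator ('or' at G, 'xor' at L). That structure is LR(1), hence unambiguous.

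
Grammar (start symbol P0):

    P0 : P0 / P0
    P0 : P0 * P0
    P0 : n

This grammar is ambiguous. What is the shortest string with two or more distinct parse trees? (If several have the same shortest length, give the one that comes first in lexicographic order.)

length 1: no string has ≥2 trees
length 3: no string has ≥2 trees
length 5: n * n * n has 2 parse trees

Two derivations of n * n * n:
  P0 ⇒ P0 * P0 ⇒ P0 * P0 * P0 ⇒ n * P0 * P0 ⇒ n * n * P0 ⇒ n * n * n
  P0 ⇒ P0 * P0 ⇒ n * P0 ⇒ n * P0 * P0 ⇒ n * n * P0 ⇒ n * n * n

n * n * n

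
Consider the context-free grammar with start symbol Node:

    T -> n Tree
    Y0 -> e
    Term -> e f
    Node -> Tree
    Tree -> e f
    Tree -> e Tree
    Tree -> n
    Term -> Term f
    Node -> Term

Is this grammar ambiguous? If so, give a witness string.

Witness: e f

Derivation 1: Node ⇒ Tree ⇒ e f
Derivation 2: Node ⇒ Term ⇒ e f

Two distinct leftmost derivations for the same string.

Ambiguous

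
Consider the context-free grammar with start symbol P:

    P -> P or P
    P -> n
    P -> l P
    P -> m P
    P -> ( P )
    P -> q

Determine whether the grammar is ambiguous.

Witness: l n or n

Derivation 1: P ⇒ P or P ⇒ l P or P ⇒ l n or P ⇒ l n or n
Derivation 2: P ⇒ l P ⇒ l P or P ⇒ l n or P ⇒ l n or n

Two distinct leftmost derivations for the same string.

Ambiguous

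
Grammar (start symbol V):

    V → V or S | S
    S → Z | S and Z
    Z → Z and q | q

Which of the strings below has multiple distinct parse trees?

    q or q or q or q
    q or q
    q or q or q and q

q or q or q and q

q or q or q or q: 1 tree
q or q: 1 tree
q or q or q and q: 2 trees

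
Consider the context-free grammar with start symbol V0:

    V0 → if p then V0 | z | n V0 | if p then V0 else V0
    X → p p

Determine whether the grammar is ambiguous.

Ambiguous

Witness: if p then if p then z else z

Derivation 1: V0 ⇒ if p then V0 ⇒ if p then if p then V0 else V0 ⇒ if p then if p then z else V0 ⇒ if p then if p then z else z
Derivation 2: V0 ⇒ if p then V0 else V0 ⇒ if p then if p then V0 else V0 ⇒ if p then if p then z else V0 ⇒ if p then if p then z else z

Two distinct leftmost derivations for the same string.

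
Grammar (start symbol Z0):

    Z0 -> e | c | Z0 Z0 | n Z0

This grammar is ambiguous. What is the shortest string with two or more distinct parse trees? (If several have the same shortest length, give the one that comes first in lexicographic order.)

length 1: no string has ≥2 trees
length 2: no string has ≥2 trees
length 3: c c c has 2 parse trees

Two derivations of c c c:
  Z0 ⇒ Z0 Z0 ⇒ c Z0 ⇒ c Z0 Z0 ⇒ c c Z0 ⇒ c c c
  Z0 ⇒ Z0 Z0 ⇒ Z0 Z0 Z0 ⇒ c Z0 Z0 ⇒ c c Z0 ⇒ c c c

c c c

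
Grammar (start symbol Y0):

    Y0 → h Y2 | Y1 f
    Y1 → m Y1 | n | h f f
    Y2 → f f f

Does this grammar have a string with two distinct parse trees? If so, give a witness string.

Witness: h f f f

Derivation 1: Y0 ⇒ h Y2 ⇒ h f f f
Derivation 2: Y0 ⇒ Y1 f ⇒ h f f f

Two distinct leftmost derivations for the same string.

Ambiguous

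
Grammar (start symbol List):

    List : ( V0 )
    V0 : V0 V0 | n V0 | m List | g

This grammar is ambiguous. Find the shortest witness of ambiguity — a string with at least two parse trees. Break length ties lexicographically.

length 3: no string has ≥2 trees
length 4: no string has ≥2 trees
length 5: ( g g g ) has 2 parse trees

Two derivations of ( g g g ):
  List ⇒ ( V0 ) ⇒ ( V0 V0 ) ⇒ ( V0 V0 V0 ) ⇒ ( g V0 V0 ) ⇒ ( g g V0 ) ⇒ ( g g g )
  List ⇒ ( V0 ) ⇒ ( V0 V0 ) ⇒ ( g V0 ) ⇒ ( g V0 V0 ) ⇒ ( g g V0 ) ⇒ ( g g g )

( g g g )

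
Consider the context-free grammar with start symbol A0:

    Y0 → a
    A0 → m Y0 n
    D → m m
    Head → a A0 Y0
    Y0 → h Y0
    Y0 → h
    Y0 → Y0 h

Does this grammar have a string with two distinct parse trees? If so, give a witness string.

Witness: m h h n

Derivation 1: A0 ⇒ m Y0 n ⇒ m h Y0 n ⇒ m h h n
Derivation 2: A0 ⇒ m Y0 n ⇒ m Y0 h n ⇒ m h h n

Two distinct leftmost derivations for the same string.

Ambiguous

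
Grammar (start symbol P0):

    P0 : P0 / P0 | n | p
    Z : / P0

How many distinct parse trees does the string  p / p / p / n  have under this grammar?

5

Parse trees for p / p / p / n:
  [P0 [P0 p] / [P0 [P0 p] / [P0 [P0 p] / [P0 n]]]]
  [P0 [P0 p] / [P0 [P0 [P0 p] / [P0 p]] / [P0 n]]]
  [P0 [P0 [P0 p] / [P0 p]] / [P0 [P0 p] / [P0 n]]]
  [P0 [P0 [P0 p] / [P0 [P0 p] / [P0 p]]] / [P0 n]]
  [P0 [P0 [P0 [P0 p] / [P0 p]] / [P0 p]] / [P0 n]]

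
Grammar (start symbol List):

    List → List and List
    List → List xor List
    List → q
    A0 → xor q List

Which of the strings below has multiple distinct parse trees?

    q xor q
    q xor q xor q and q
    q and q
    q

q xor q: 1 tree
q xor q xor q and q: 5 trees
q and q: 1 tree
q: 1 tree

q xor q xor q and q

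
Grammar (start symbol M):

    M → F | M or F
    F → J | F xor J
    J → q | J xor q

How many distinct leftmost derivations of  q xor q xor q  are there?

Parse trees for q xor q xor q:
  [M [F [J [J [J q] xor q] xor q]]]
  [M [F [F [J q]] xor [J [J q] xor q]]]
  [M [F [F [J [J q] xor q]] xor [J q]]]
  [M [F [F [F [J q]] xor [J q]] xor [J q]]]

4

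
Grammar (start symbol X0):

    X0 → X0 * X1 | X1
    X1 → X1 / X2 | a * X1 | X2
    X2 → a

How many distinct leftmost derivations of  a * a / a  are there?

Parse trees for a * a / a:
  [X0 [X0 [X1 [X2 a]]] * [X1 [X1 [X2 a]] / [X2 a]]]
  [X0 [X1 [X1 a * [X1 [X2 a]]] / [X2 a]]]
  [X0 [X1 a * [X1 [X1 [X2 a]] / [X2 a]]]]

3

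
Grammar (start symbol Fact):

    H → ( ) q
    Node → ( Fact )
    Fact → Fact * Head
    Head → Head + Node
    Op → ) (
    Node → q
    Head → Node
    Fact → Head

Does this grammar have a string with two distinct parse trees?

Unambiguous

(Op, H are unreachable from Fact, so their rules don't affect L(Fact).) Fact → Fact * Head | Head  ;  Head → Head + Node | Node  — a left-associative chain with Node at the bottom. Each string factors uniquely by precedence.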